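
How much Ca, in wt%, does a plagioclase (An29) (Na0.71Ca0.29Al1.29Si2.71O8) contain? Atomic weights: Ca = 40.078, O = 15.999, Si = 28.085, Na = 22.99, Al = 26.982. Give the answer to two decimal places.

4.36 wt%

Formula mass = 0.71*22.99 + 0.29*40.078 + 1.29*26.982 + 2.71*28.085 + 8*15.999 = 266.855 g/mol, of which 11.623 g is Ca.
So Ca makes up 11.623/266.855 = 0.0436 of the mass, i.e. 4.36%.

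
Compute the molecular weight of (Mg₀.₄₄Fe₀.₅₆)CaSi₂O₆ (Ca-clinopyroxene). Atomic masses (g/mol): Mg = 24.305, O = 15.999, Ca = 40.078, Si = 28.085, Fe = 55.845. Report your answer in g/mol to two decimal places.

M = 0.44*24.305 + 0.56*55.845 + 1*40.078 + 2*28.085 + 6*15.999

234.21 g/mol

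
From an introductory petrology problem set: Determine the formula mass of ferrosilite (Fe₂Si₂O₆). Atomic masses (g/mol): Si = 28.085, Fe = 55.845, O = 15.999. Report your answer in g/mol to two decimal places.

263.85 g/mol

Fe: 2 × 55.845 = 111.6900
Si: 2 × 28.085 = 56.1700
O: 6 × 15.999 = 95.9940
Summing the contributions gives the formula mass.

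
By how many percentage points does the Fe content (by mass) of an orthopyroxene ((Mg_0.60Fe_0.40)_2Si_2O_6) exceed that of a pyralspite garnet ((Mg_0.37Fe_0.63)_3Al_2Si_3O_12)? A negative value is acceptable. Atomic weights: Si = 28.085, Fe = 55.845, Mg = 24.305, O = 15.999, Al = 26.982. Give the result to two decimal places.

Fe in (Mg_0.60Fe_0.40)_2Si_2O_6: molar mass 226.006 g/mol; 0.80×55.845 = 44.676 g → 19.77 wt%.
Fe in (Mg_0.37Fe_0.63)_3Al_2Si_3O_12: molar mass 462.733 g/mol; 1.89×55.845 = 105.547 g → 22.81 wt%.
Difference = 19.77 − 22.81 = -3.04 percentage points.

-3.04 percentage points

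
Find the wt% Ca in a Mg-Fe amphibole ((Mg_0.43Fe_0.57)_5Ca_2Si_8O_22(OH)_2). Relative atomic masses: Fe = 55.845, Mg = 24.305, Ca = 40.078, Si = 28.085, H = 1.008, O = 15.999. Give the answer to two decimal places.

8.88 weight percent

M((Mg_0.43Fe_0.57)_5Ca_2Si_8O_22(OH)_2) = 902.242 g/mol.
Ca contributes 2 × 40.078 = 80.156 g per mole.
80.156/902.242 = 0.0888 → 8.88%.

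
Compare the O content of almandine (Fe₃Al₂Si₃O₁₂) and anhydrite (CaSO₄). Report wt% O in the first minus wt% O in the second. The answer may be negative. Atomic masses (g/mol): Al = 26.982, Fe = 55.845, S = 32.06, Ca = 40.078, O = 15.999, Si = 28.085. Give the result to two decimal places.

-8.44 percentage points

O in Fe₃Al₂Si₃O₁₂: molar mass 497.742 g/mol; 12×15.999 = 191.988 g → 38.57 wt%.
O in CaSO₄: molar mass 136.134 g/mol; 4×15.999 = 63.996 g → 47.01 wt%.
Difference = 38.57 − 47.01 = -8.44 percentage points.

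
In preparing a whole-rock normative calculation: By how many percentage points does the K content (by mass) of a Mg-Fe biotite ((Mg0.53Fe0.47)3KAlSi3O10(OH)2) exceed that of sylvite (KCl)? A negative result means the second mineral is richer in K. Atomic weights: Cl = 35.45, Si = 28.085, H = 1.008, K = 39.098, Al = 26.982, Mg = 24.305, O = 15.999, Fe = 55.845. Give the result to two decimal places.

-43.98 percentage points

M((Mg0.53Fe0.47)3KAlSi3O10(OH)2) = 461.725 g/mol, so wt% K = 39.098/461.725 × 100 = 8.47%.
M(KCl) = 74.548 g/mol, so wt% K = 39.098/74.548 × 100 = 52.45%.
8.47 − 52.45 = -43.98 pp.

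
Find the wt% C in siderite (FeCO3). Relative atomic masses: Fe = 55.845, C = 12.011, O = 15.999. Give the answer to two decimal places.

Molar mass of FeCO3: 1×55.845 + 1×12.011 + 3×15.999 = 115.853 g/mol.
Mass of C per formula unit: 1 × 12.011 = 12.011 g.
Weight fraction C = 12.011 / 115.853 = 0.1037.

10.37 weight percent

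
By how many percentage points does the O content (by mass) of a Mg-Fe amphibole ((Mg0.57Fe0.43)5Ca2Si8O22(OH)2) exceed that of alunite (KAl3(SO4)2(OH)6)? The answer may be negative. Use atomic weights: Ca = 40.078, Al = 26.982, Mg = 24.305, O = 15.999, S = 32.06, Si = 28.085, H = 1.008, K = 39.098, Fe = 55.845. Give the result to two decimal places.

-10.45 percentage points

O in (Mg0.57Fe0.43)5Ca2Si8O22(OH)2: molar mass 880.164 g/mol; 24×15.999 = 383.976 g → 43.63 wt%.
O in KAl3(SO4)2(OH)6: molar mass 414.198 g/mol; 14×15.999 = 223.986 g → 54.08 wt%.
Difference = 43.63 − 54.08 = -10.45 percentage points.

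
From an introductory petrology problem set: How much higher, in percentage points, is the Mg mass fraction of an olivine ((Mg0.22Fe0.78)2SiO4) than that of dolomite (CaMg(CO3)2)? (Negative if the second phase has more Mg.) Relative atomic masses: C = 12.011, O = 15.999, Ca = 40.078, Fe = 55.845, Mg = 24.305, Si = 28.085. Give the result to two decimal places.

-7.55 percentage points

First mineral: 10.694 g Mg in 189.893 g formula = 5.63 wt% Mg.
Second mineral: 24.305 g Mg in 184.399 g formula = 13.18 wt% Mg.
5.63% − 13.18% gives a difference of -7.55 percentage points.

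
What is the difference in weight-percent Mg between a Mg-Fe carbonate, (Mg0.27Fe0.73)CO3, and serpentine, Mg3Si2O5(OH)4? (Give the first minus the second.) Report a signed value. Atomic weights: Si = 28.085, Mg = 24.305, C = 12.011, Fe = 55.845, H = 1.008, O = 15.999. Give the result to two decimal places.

First mineral: 6.562 g Mg in 107.337 g formula = 6.11 wt% Mg.
Second mineral: 72.915 g Mg in 277.108 g formula = 26.31 wt% Mg.
6.11% − 26.31% gives a difference of -20.20 percentage points.

-20.20 percentage points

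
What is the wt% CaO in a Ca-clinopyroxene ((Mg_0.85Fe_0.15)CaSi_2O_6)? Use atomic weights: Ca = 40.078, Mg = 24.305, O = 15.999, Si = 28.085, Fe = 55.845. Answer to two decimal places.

M((Mg_0.85Fe_0.15)CaSi_2O_6) = 221.278 g/mol; M(CaO) = 56.077 g/mol.
Moles CaO per formula unit = 1 Ca ÷ 1 = 1.0000.
CaO fraction = (1.0000 × 56.077) / 221.278 = 56.077/221.278 = 0.2534.

25.34 wt%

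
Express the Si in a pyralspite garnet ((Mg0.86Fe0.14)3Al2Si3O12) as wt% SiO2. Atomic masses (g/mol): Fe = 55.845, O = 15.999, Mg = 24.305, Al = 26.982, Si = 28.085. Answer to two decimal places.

M((Mg0.86Fe0.14)3Al2Si3O12) = 416.369 g/mol; M(SiO2) = 60.083 g/mol.
Moles SiO2 per formula unit = 3 Si ÷ 1 = 3.0000.
SiO2 fraction = (3.0000 × 60.083) / 416.369 = 180.249/416.369 = 0.4329.

43.29 wt%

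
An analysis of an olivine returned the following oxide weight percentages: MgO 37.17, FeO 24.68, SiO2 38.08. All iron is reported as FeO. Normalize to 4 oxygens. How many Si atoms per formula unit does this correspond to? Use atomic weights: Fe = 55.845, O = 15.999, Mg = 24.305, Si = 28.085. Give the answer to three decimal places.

1.001 Si apfu

MgO (M=40.304): mol = 0.92224; Mg = 0.92224, O = 0.92224.
FeO (M=71.844): mol = 0.34352; Fe = 0.34352, O = 0.34352.
SiO2 (M=60.083): mol = 0.63379; Si = 0.63379, O = 1.26758.
ΣO = 2.53334; factor = 4/ΣO = 1.57894.
Si apfu = 0.63379 × 1.57894 = 1.001.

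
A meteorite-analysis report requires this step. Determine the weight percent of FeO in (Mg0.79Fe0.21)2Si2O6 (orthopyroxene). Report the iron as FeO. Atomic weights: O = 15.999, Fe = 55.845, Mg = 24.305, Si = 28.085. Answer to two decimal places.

14.10 wt%

M((Mg0.79Fe0.21)2Si2O6) = 214.021 g/mol; M(FeO) = 71.844 g/mol.
Moles FeO per formula unit = 0.42 Fe ÷ 1 = 0.4200.
FeO fraction = (0.4200 × 71.844) / 214.021 = 30.174/214.021 = 0.1410.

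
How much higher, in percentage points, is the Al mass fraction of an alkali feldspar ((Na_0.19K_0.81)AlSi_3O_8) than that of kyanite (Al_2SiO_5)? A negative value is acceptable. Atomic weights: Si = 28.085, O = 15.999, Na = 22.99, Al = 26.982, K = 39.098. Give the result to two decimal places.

Al in (Na_0.19K_0.81)AlSi_3O_8: molar mass 275.266 g/mol; 1×26.982 = 26.982 g → 9.80 wt%.
Al in Al_2SiO_5: molar mass 162.044 g/mol; 2×26.982 = 53.964 g → 33.30 wt%.
Difference = 9.80 − 33.30 = -23.50 percentage points.

-23.50 percentage points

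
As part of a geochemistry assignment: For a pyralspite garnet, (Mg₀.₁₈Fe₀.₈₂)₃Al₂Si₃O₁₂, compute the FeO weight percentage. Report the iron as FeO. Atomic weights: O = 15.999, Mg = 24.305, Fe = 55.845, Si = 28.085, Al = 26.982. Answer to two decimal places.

Molar mass of (Mg₀.₁₈Fe₀.₈₂)₃Al₂Si₃O₁₂ = 0.54·24.305 + 2.46·55.845 + 2·26.982 + 3·28.085 + 12·15.999 = 480.710 g/mol.
Each formula unit contains 2.46 Fe, equivalent to 2.46/1 = 2.4600 mol FeO.
M(FeO) = 1×55.845 + 1×15.999 = 71.844 g/mol.
Mass of FeO per formula unit = 2.4600 × 71.844 = 176.736 g.
FeO wt% = 176.736 / 480.710 × 100 = 36.77%.

36.77 wt%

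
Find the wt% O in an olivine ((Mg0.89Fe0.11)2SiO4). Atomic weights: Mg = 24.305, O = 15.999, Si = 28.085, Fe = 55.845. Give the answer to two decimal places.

43.35 wt%

M((Mg0.89Fe0.11)2SiO4) = 147.630 g/mol.
O contributes 4 × 15.999 = 63.996 g per mole.
63.996/147.630 = 0.4335 → 43.35%.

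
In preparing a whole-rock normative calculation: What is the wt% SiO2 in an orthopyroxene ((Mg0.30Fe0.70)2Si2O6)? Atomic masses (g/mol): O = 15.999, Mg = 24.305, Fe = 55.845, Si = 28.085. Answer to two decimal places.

49.06 wt%

Molar mass of (Mg0.30Fe0.70)2Si2O6 = 0.60×24.305 + 1.40×55.845 + 2×28.085 + 6×15.999 = 244.930 g/mol.
Each formula unit contains 2 Si, equivalent to 2/1 = 2.0000 mol SiO2.
M(SiO2) = 1×28.085 + 2×15.999 = 60.083 g/mol.
Mass of SiO2 per formula unit = 2.0000 × 60.083 = 120.166 g.
SiO2 wt% = 120.166 / 244.930 × 100 = 49.06%.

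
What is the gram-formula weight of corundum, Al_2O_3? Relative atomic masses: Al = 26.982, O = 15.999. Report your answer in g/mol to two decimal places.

Al: 2 × 26.982 = 53.9640
O: 3 × 15.999 = 47.9970
Summing the contributions gives the formula mass.

101.96 g/mol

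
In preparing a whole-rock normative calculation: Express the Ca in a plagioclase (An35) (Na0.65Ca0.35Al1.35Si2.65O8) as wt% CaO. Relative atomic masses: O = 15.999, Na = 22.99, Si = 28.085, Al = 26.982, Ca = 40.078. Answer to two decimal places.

M(Na0.65Ca0.35Al1.35Si2.65O8) = 267.814 g/mol; M(CaO) = 56.077 g/mol.
Moles CaO per formula unit = 0.35 Ca ÷ 1 = 0.3500.
CaO fraction = (0.3500 × 56.077) / 267.814 = 19.627/267.814 = 0.0733.

7.33 wt%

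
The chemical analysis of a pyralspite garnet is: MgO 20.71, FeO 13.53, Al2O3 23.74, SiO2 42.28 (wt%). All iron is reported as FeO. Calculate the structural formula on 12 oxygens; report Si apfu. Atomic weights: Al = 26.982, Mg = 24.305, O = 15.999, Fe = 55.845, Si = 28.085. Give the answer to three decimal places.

20.71 wt% MgO ÷ 40.304 g/mol = 0.51384 mol, giving 0.51384 Mg and 0.51384 O.
13.53 wt% FeO ÷ 71.844 g/mol = 0.18832 mol, giving 0.18832 Fe and 0.18832 O.
23.74 wt% Al2O3 ÷ 101.961 g/mol = 0.23283 mol, giving 0.46566 Al and 0.69849 O.
42.28 wt% SiO2 ÷ 60.083 g/mol = 0.70369 mol, giving 0.70369 Si and 1.40738 O.
Oxygen sums to 2.80803; scaling by 12/2.80803 = 4.27346 puts the formula on 12 O.
Si: 0.70369 × 4.27346 = 3.007 atoms per formula unit.

3.007 Si apfu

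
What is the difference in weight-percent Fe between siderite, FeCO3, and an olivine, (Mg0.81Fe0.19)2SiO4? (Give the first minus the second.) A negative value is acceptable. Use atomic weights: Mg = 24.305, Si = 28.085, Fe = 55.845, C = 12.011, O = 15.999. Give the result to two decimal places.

Fe in FeCO3: molar mass 115.853 g/mol; 1×55.845 = 55.845 g → 48.20 wt%.
Fe in (Mg0.81Fe0.19)2SiO4: molar mass 152.676 g/mol; 0.38×55.845 = 21.221 g → 13.90 wt%.
Difference = 48.20 − 13.90 = 34.30 percentage points.

34.30 percentage points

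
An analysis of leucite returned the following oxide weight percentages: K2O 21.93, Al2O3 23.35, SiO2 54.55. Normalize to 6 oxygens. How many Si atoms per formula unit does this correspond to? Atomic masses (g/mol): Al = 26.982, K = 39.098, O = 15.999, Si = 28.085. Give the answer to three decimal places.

1.991 Si apfu

K2O: 21.93/94.195 = 0.23281 mol → 0.46562 mol K, 0.23281 mol O.
Al2O3: 23.35/101.961 = 0.22901 mol → 0.45802 mol Al, 0.68703 mol O.
SiO2: 54.55/60.083 = 0.90791 mol → 0.90791 mol Si, 1.81582 mol O.
Total oxygen = 2.73566 mol. Normalization factor = 6/2.73566 = 2.19326.
Si per 6 O = 0.90791 × 2.19326 = 1.991.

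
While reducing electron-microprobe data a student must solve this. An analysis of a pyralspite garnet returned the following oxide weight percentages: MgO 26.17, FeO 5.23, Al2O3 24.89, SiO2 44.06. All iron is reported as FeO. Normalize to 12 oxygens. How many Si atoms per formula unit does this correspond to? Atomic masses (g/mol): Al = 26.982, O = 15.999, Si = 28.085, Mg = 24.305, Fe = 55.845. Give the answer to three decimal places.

3.013 Si apfu

MgO: 26.17/40.304 = 0.64932 mol → 0.64932 mol Mg, 0.64932 mol O.
FeO: 5.23/71.844 = 0.07280 mol → 0.07280 mol Fe, 0.07280 mol O.
Al2O3: 24.89/101.961 = 0.24411 mol → 0.48822 mol Al, 0.73233 mol O.
SiO2: 44.06/60.083 = 0.73332 mol → 0.73332 mol Si, 1.46664 mol O.
Total oxygen = 2.92109 mol. Normalization factor = 12/2.92109 = 4.10806.
Si per 12 O = 0.73332 × 4.10806 = 3.013.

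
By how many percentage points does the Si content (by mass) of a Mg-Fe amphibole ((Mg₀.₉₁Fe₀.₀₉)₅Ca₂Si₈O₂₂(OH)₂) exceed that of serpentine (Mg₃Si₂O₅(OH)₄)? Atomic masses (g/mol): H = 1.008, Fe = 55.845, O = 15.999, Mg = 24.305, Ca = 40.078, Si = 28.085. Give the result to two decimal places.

Si in (Mg₀.₉₁Fe₀.₀₉)₅Ca₂Si₈O₂₂(OH)₂: molar mass 826.546 g/mol; 8×28.085 = 224.680 g → 27.18 wt%.
Si in Mg₃Si₂O₅(OH)₄: molar mass 277.108 g/mol; 2×28.085 = 56.170 g → 20.27 wt%.
Difference = 27.18 − 20.27 = 6.91 percentage points.

6.91 percentage points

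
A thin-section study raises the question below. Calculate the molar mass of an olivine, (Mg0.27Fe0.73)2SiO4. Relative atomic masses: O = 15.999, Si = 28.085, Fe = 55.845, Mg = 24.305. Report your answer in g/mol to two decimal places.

M = 0.54*24.305 + 1.46*55.845 + 1*28.085 + 4*15.999

186.74 g/mol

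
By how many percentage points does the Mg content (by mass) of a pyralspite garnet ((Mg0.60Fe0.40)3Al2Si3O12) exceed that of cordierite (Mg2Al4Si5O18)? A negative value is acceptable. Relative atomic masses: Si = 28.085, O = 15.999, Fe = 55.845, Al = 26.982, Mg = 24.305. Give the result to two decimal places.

M((Mg0.60Fe0.40)3Al2Si3O12) = 440.970 g/mol, so wt% Mg = 43.749/440.970 × 100 = 9.92%.
M(Mg2Al4Si5O18) = 584.945 g/mol, so wt% Mg = 48.610/584.945 × 100 = 8.31%.
9.92 − 8.31 = 1.61 pp.

1.61 percentage points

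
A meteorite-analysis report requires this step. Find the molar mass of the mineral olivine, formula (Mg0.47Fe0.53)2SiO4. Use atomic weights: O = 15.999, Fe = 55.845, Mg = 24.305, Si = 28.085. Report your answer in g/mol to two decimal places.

Mg: 0.94 × 24.305 = 22.8467
Fe: 1.06 × 55.845 = 59.1957
Si: 1 × 28.085 = 28.0850
O: 4 × 15.999 = 63.9960
Summing the contributions gives the formula mass.

174.12 g/mol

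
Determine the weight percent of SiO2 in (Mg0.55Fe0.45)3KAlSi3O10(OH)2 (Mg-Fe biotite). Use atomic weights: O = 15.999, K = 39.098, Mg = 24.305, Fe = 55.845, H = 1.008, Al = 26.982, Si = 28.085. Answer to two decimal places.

M((Mg0.55Fe0.45)3KAlSi3O10(OH)2) = 459.833 g/mol; M(SiO2) = 60.083 g/mol.
Moles SiO2 per formula unit = 3 Si ÷ 1 = 3.0000.
SiO2 fraction = (3.0000 × 60.083) / 459.833 = 180.249/459.833 = 0.3920.

39.20 wt%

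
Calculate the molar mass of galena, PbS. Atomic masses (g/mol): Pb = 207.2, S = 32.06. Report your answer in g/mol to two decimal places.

239.26 g/mol

The formula mass is the sum 1×207.2 + 1×32.06.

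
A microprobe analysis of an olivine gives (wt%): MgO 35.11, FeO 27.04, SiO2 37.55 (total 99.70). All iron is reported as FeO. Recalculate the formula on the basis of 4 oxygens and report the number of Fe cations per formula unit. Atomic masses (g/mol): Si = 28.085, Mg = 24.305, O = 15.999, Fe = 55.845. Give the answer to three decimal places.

MgO: 35.11/40.304 = 0.87113 mol → 0.87113 mol Mg, 0.87113 mol O.
FeO: 27.04/71.844 = 0.37637 mol → 0.37637 mol Fe, 0.37637 mol O.
SiO2: 37.55/60.083 = 0.62497 mol → 0.62497 mol Si, 1.24994 mol O.
Total oxygen = 2.49744 mol. Normalization factor = 4/2.49744 = 1.60164.
Fe per 4 O = 0.37637 × 1.60164 = 0.603.

0.603 Fe apfu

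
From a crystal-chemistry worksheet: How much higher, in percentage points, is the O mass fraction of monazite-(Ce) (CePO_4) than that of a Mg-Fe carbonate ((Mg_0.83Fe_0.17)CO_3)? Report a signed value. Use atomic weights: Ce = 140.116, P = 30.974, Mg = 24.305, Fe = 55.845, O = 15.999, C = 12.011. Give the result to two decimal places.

-26.30 percentage points

O in CePO_4: molar mass 235.086 g/mol; 4×15.999 = 63.996 g → 27.22 wt%.
O in (Mg_0.83Fe_0.17)CO_3: molar mass 89.675 g/mol; 3×15.999 = 47.997 g → 53.52 wt%.
Difference = 27.22 − 53.52 = -26.30 percentage points.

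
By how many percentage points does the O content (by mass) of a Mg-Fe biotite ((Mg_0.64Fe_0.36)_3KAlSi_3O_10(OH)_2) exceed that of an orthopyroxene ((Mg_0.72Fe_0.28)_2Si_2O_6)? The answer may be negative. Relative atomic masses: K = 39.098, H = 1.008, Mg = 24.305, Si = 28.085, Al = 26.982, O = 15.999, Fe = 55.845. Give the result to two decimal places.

-1.41 percentage points

M((Mg_0.64Fe_0.36)_3KAlSi_3O_10(OH)_2) = 451.317 g/mol, so wt% O = 191.988/451.317 × 100 = 42.54%.
M((Mg_0.72Fe_0.28)_2Si_2O_6) = 218.436 g/mol, so wt% O = 95.994/218.436 × 100 = 43.95%.
42.54 − 43.95 = -1.41 pp.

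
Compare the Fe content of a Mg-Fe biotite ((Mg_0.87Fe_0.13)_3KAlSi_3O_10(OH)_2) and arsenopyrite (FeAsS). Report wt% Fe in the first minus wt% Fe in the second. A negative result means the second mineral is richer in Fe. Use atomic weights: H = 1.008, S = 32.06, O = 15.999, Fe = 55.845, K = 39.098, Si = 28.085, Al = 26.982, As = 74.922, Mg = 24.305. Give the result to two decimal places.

M((Mg_0.87Fe_0.13)_3KAlSi_3O_10(OH)_2) = 429.555 g/mol, so wt% Fe = 21.780/429.555 × 100 = 5.07%.
M(FeAsS) = 162.827 g/mol, so wt% Fe = 55.845/162.827 × 100 = 34.30%.
5.07 − 34.30 = -29.23 pp.

-29.23 percentage points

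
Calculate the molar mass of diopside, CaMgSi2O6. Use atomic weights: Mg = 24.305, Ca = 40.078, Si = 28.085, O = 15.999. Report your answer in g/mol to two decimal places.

The formula mass is the sum 1·40.078 + 1·24.305 + 2·28.085 + 6·15.999.

216.55 g/mol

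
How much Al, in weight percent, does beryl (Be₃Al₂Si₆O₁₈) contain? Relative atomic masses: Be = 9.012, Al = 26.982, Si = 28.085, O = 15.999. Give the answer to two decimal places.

10.04 weight percent

M(Be₃Al₂Si₆O₁₈) = 537.492 g/mol.
Al contributes 2 × 26.982 = 53.964 g per mole.
53.964/537.492 = 0.1004 → 10.04%.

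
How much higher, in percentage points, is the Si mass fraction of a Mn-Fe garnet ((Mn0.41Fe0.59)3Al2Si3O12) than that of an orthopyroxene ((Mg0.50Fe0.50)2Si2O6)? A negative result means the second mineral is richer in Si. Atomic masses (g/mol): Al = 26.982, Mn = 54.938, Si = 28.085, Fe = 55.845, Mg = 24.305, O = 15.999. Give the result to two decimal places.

M((Mn0.41Fe0.59)3Al2Si3O12) = 496.626 g/mol, so wt% Si = 84.255/496.626 × 100 = 16.97%.
M((Mg0.50Fe0.50)2Si2O6) = 232.314 g/mol, so wt% Si = 56.170/232.314 × 100 = 24.18%.
16.97 − 24.18 = -7.21 pp.

-7.21 percentage points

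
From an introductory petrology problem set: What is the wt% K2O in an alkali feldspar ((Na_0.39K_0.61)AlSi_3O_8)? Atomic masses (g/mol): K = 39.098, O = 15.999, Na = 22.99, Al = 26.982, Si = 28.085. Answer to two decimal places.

M((Na_0.39K_0.61)AlSi_3O_8) = 272.045 g/mol; M(K2O) = 94.195 g/mol.
Moles K2O per formula unit = 0.61 K ÷ 2 = 0.3050.
K2O fraction = (0.3050 × 94.195) / 272.045 = 28.729/272.045 = 0.1056.

10.56 wt%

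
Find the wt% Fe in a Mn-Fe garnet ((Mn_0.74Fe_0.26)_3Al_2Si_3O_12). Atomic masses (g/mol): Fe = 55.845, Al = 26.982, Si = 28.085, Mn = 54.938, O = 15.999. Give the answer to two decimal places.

8.79 weight percent

Formula mass = 2.22*54.938 + 0.78*55.845 + 2*26.982 + 3*28.085 + 12*15.999 = 495.728 g/mol, of which 43.559 g is Fe.
So Fe makes up 43.559/495.728 = 0.0879 of the mass, i.e. 8.79%.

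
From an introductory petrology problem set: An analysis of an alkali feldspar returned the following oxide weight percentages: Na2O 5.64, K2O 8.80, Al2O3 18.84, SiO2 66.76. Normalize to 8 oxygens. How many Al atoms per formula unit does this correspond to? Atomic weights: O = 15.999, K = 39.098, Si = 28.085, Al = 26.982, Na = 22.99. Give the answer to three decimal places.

Na2O (M=61.979): mol = 0.09100; Na = 0.18200, O = 0.09100.
K2O (M=94.195): mol = 0.09342; K = 0.18684, O = 0.09342.
Al2O3 (M=101.961): mol = 0.18478; Al = 0.36956, O = 0.55434.
SiO2 (M=60.083): mol = 1.11113; Si = 1.11113, O = 2.22226.
ΣO = 2.96102; factor = 8/ΣO = 2.70177.
Al apfu = 0.36956 × 2.70177 = 0.998.

0.998 Al apfu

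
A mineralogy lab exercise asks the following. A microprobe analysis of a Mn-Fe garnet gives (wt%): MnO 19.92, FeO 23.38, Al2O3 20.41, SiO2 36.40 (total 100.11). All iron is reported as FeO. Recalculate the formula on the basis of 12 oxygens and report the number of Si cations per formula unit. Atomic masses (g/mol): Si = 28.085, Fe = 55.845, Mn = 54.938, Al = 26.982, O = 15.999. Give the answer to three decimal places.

3.006 Si apfu

MnO (M=70.937): mol = 0.28081; Mn = 0.28081, O = 0.28081.
FeO (M=71.844): mol = 0.32543; Fe = 0.32543, O = 0.32543.
Al2O3 (M=101.961): mol = 0.20017; Al = 0.40034, O = 0.60051.
SiO2 (M=60.083): mol = 0.60583; Si = 0.60583, O = 1.21166.
ΣO = 2.41841; factor = 12/ΣO = 4.96194.
Si apfu = 0.60583 × 4.96194 = 3.006.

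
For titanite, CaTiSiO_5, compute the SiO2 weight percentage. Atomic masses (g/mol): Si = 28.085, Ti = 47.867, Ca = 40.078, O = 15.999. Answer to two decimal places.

M(CaTiSiO_5) = 196.025 g/mol; M(SiO2) = 60.083 g/mol.
Moles SiO2 per formula unit = 1 Si ÷ 1 = 1.0000.
SiO2 fraction = (1.0000 × 60.083) / 196.025 = 60.083/196.025 = 0.3065.

30.65 wt%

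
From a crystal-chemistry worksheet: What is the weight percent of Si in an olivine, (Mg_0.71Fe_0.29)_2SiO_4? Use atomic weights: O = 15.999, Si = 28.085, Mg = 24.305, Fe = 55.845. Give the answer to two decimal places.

Formula mass = 1.42·24.305 + 0.58·55.845 + 1·28.085 + 4·15.999 = 158.984 g/mol, of which 28.085 g is Si.
So Si makes up 28.085/158.984 = 0.1767 of the mass, i.e. 17.67%.

17.67 mass %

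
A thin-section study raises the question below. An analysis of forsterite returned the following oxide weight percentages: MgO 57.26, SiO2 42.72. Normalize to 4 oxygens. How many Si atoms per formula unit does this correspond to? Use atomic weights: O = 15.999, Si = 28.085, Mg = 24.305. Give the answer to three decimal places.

MgO: 57.26/40.304 = 1.42070 mol → 1.42070 mol Mg, 1.42070 mol O.
SiO2: 42.72/60.083 = 0.71102 mol → 0.71102 mol Si, 1.42204 mol O.
Total oxygen = 2.84274 mol. Normalization factor = 4/2.84274 = 1.40709.
Si per 4 O = 0.71102 × 1.40709 = 1.000.

1.000 Si apfu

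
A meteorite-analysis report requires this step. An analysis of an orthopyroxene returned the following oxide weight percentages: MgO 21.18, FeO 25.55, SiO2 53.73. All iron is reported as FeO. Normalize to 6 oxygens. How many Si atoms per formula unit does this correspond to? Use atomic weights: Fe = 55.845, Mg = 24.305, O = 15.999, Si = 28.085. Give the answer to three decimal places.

MgO: 21.18/40.304 = 0.52551 mol → 0.52551 mol Mg, 0.52551 mol O.
FeO: 25.55/71.844 = 0.35563 mol → 0.35563 mol Fe, 0.35563 mol O.
SiO2: 53.73/60.083 = 0.89426 mol → 0.89426 mol Si, 1.78852 mol O.
Total oxygen = 2.66966 mol. Normalization factor = 6/2.66966 = 2.24748.
Si per 6 O = 0.89426 × 2.24748 = 2.010.

2.010 Si apfu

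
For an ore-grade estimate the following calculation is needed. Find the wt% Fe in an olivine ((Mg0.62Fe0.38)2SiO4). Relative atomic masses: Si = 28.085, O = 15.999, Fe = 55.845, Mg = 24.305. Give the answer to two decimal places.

Formula mass = 1.24×24.305 + 0.76×55.845 + 1×28.085 + 4×15.999 = 164.661 g/mol, of which 42.442 g is Fe.
So Fe makes up 42.442/164.661 = 0.2578 of the mass, i.e. 25.78%.

25.78 mass %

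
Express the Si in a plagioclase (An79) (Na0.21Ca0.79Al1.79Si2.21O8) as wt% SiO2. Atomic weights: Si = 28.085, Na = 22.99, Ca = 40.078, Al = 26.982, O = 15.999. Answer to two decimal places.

48.31 wt%

Molar mass of Na0.21Ca0.79Al1.79Si2.21O8 = 0.21*22.99 + 0.79*40.078 + 1.79*26.982 + 2.21*28.085 + 8*15.999 = 274.847 g/mol.
Each formula unit contains 2.21 Si, equivalent to 2.21/1 = 2.2100 mol SiO2.
M(SiO2) = 1×28.085 + 2×15.999 = 60.083 g/mol.
Mass of SiO2 per formula unit = 2.2100 × 60.083 = 132.783 g.
SiO2 wt% = 132.783 / 274.847 × 100 = 48.31%.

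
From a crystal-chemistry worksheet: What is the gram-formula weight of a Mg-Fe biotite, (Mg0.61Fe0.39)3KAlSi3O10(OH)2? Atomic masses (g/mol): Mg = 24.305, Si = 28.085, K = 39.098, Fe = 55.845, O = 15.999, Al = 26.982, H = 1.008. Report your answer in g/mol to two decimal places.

454.16 g/mol

The formula mass is the sum 1.83*24.305 + 1.17*55.845 + 1*39.098 + 1*26.982 + 3*28.085 + 12*15.999 + 2*1.008.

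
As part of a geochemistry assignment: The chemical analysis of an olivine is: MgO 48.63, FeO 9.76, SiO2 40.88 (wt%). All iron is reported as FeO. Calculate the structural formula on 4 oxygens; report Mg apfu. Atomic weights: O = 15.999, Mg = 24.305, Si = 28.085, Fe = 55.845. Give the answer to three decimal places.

1.785 Mg apfu

48.63 wt% MgO ÷ 40.304 g/mol = 1.20658 mol, giving 1.20658 Mg and 1.20658 O.
9.76 wt% FeO ÷ 71.844 g/mol = 0.13585 mol, giving 0.13585 Fe and 0.13585 O.
40.88 wt% SiO2 ÷ 60.083 g/mol = 0.68039 mol, giving 0.68039 Si and 1.36078 O.
Oxygen sums to 2.70321; scaling by 4/2.70321 = 1.47972 puts the formula on 4 O.
Mg: 1.20658 × 1.47972 = 1.785 atoms per formula unit.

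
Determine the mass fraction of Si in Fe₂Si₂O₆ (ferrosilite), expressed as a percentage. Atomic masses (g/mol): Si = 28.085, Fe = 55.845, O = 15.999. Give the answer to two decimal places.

21.29 mass %

Formula mass = 2*55.845 + 2*28.085 + 6*15.999 = 263.854 g/mol, of which 56.170 g is Si.
So Si makes up 56.170/263.854 = 0.2129 of the mass, i.e. 21.29%.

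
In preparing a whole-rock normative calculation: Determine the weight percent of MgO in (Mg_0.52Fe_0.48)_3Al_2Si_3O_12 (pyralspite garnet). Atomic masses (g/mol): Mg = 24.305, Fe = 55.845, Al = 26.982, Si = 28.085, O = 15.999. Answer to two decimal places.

14.02 wt%

Formula mass = 448.540 g/mol.
1.56 Mg → 1.5600 mol MgO per formula unit; M(MgO) = 40.304, so MgO mass = 62.874 g.
62.874/448.540 × 100 = 14.02 wt%.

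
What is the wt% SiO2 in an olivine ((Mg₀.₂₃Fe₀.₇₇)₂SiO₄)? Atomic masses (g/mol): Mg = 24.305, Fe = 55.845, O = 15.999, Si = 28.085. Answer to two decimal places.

31.75 wt%

M((Mg₀.₂₃Fe₀.₇₇)₂SiO₄) = 189.263 g/mol; M(SiO2) = 60.083 g/mol.
Moles SiO2 per formula unit = 1 Si ÷ 1 = 1.0000.
SiO2 fraction = (1.0000 × 60.083) / 189.263 = 60.083/189.263 = 0.3175.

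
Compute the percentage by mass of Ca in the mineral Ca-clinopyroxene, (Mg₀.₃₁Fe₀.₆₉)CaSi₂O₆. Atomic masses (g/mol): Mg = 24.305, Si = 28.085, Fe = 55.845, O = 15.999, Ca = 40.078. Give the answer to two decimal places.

Formula mass = 0.31·24.305 + 0.69·55.845 + 1·40.078 + 2·28.085 + 6·15.999 = 238.310 g/mol, of which 40.078 g is Ca.
So Ca makes up 40.078/238.310 = 0.1682 of the mass, i.e. 16.82%.

16.82 wt%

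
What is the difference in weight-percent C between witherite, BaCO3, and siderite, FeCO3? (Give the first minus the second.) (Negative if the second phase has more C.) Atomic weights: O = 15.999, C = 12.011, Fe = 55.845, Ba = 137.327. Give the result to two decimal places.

M(BaCO3) = 197.335 g/mol, so wt% C = 12.011/197.335 × 100 = 6.09%.
M(FeCO3) = 115.853 g/mol, so wt% C = 12.011/115.853 × 100 = 10.37%.
6.09 − 10.37 = -4.28 pp.

-4.28 percentage points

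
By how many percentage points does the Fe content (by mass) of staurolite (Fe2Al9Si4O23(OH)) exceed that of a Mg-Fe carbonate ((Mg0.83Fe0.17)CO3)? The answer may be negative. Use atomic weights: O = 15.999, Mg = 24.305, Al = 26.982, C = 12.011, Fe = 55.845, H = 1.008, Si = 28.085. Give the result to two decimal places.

2.52 percentage points

First mineral: 111.690 g Fe in 851.852 g formula = 13.11 wt% Fe.
Second mineral: 9.494 g Fe in 89.675 g formula = 10.59 wt% Fe.
13.11% − 10.59% gives a difference of 2.52 percentage points.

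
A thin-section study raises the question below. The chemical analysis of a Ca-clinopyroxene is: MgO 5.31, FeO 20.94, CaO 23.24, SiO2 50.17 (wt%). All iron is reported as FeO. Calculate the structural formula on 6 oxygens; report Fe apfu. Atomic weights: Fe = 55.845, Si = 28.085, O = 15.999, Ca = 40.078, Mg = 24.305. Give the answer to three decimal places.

0.697 Fe apfu

MgO (M=40.304): mol = 0.13175; Mg = 0.13175, O = 0.13175.
FeO (M=71.844): mol = 0.29146; Fe = 0.29146, O = 0.29146.
CaO (M=56.077): mol = 0.41443; Ca = 0.41443, O = 0.41443.
SiO2 (M=60.083): mol = 0.83501; Si = 0.83501, O = 1.67002.
ΣO = 2.50766; factor = 6/ΣO = 2.39267.
Fe apfu = 0.29146 × 2.39267 = 0.697.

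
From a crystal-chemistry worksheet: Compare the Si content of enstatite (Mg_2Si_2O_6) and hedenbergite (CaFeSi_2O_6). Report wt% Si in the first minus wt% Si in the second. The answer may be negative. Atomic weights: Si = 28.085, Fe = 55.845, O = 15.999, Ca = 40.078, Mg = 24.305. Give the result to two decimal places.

M(Mg_2Si_2O_6) = 200.774 g/mol, so wt% Si = 56.170/200.774 × 100 = 27.98%.
M(CaFeSi_2O_6) = 248.087 g/mol, so wt% Si = 56.170/248.087 × 100 = 22.64%.
27.98 − 22.64 = 5.34 pp.

5.34 percentage points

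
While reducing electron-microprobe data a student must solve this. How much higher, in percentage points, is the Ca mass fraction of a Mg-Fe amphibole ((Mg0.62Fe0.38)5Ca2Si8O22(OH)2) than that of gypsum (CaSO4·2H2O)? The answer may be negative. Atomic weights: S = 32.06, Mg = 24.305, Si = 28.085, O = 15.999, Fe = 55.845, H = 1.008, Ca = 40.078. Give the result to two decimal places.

-14.09 percentage points

Ca in (Mg0.62Fe0.38)5Ca2Si8O22(OH)2: molar mass 872.279 g/mol; 2×40.078 = 80.156 g → 9.19 wt%.
Ca in CaSO4·2H2O: molar mass 172.164 g/mol; 1×40.078 = 40.078 g → 23.28 wt%.
Difference = 9.19 − 23.28 = -14.09 percentage points.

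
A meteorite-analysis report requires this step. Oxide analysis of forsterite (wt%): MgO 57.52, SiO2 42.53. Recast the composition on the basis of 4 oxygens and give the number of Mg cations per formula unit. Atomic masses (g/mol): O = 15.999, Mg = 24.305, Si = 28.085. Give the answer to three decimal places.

2.008 Mg apfu

MgO (M=40.304): mol = 1.42715; Mg = 1.42715, O = 1.42715.
SiO2 (M=60.083): mol = 0.70785; Si = 0.70785, O = 1.41570.
ΣO = 2.84285; factor = 4/ΣO = 1.40704.
Mg apfu = 1.42715 × 1.40704 = 2.008.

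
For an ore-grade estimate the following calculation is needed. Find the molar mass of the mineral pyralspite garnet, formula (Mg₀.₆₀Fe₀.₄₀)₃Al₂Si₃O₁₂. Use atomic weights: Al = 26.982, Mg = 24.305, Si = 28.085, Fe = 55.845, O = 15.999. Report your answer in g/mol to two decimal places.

Mg: 1.80 × 24.305 = 43.7490
Fe: 1.20 × 55.845 = 67.0140
Al: 2 × 26.982 = 53.9640
Si: 3 × 28.085 = 84.2550
O: 12 × 15.999 = 191.9880
Summing the contributions gives the formula mass.

440.97 g/mol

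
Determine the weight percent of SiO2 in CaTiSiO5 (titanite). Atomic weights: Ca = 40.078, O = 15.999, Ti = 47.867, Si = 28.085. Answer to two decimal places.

30.65 wt%

M(CaTiSiO5) = 196.025 g/mol; M(SiO2) = 60.083 g/mol.
Moles SiO2 per formula unit = 1 Si ÷ 1 = 1.0000.
SiO2 fraction = (1.0000 × 60.083) / 196.025 = 60.083/196.025 = 0.3065.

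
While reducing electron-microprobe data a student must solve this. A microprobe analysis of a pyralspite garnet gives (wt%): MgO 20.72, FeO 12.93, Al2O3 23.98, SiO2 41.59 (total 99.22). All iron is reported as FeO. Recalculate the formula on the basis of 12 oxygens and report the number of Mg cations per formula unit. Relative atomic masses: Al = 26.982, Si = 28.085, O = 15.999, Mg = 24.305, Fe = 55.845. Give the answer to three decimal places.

MgO: 20.72/40.304 = 0.51409 mol → 0.51409 mol Mg, 0.51409 mol O.
FeO: 12.93/71.844 = 0.17997 mol → 0.17997 mol Fe, 0.17997 mol O.
Al2O3: 23.98/101.961 = 0.23519 mol → 0.47038 mol Al, 0.70557 mol O.
SiO2: 41.59/60.083 = 0.69221 mol → 0.69221 mol Si, 1.38442 mol O.
Total oxygen = 2.78405 mol. Normalization factor = 12/2.78405 = 4.31027.
Mg per 12 O = 0.51409 × 4.31027 = 2.216.

2.216 Mg apfu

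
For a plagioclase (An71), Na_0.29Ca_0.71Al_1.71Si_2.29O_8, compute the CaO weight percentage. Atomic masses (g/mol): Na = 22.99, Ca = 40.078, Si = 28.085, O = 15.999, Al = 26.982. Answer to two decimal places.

14.55 wt%

Formula mass = 273.568 g/mol.
0.71 Ca → 0.7100 mol CaO per formula unit; M(CaO) = 56.077, so CaO mass = 39.815 g.
39.815/273.568 × 100 = 14.55 wt%.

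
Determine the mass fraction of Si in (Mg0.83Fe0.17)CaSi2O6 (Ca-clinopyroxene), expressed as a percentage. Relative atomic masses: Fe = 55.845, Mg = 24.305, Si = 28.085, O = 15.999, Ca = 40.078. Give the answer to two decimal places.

25.31 mass %

Molar mass of (Mg0.83Fe0.17)CaSi2O6: 0.83×24.305 + 0.17×55.845 + 1×40.078 + 2×28.085 + 6×15.999 = 221.909 g/mol.
Mass of Si per formula unit: 2 × 28.085 = 56.170 g.
Weight fraction Si = 56.170 / 221.909 = 0.2531.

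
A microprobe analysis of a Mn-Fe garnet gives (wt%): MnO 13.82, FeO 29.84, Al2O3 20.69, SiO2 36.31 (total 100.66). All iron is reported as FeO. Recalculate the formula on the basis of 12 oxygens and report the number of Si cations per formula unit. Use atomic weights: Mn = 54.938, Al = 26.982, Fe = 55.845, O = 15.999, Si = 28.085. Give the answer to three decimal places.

2.987 Si apfu

13.82 wt% MnO ÷ 70.937 g/mol = 0.19482 mol, giving 0.19482 Mn and 0.19482 O.
29.84 wt% FeO ÷ 71.844 g/mol = 0.41534 mol, giving 0.41534 Fe and 0.41534 O.
20.69 wt% Al2O3 ÷ 101.961 g/mol = 0.20292 mol, giving 0.40584 Al and 0.60876 O.
36.31 wt% SiO2 ÷ 60.083 g/mol = 0.60433 mol, giving 0.60433 Si and 1.20866 O.
Oxygen sums to 2.42758; scaling by 12/2.42758 = 4.94319 puts the formula on 12 O.
Si: 0.60433 × 4.94319 = 2.987 atoms per formula unit.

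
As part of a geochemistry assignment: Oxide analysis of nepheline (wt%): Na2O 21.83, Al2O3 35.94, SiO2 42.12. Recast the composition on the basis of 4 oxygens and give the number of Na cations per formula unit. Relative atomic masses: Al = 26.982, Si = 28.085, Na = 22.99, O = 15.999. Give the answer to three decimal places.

1.002 Na apfu

Na2O (M=61.979): mol = 0.35222; Na = 0.70444, O = 0.35222.
Al2O3 (M=101.961): mol = 0.35249; Al = 0.70498, O = 1.05747.
SiO2 (M=60.083): mol = 0.70103; Si = 0.70103, O = 1.40206.
ΣO = 2.81175; factor = 4/ΣO = 1.42260.
Na apfu = 0.70444 × 1.42260 = 1.002.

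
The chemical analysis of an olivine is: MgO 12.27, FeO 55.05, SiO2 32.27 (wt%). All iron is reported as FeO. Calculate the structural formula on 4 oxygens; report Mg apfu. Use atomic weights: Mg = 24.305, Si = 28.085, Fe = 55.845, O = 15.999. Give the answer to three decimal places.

MgO: 12.27/40.304 = 0.30444 mol → 0.30444 mol Mg, 0.30444 mol O.
FeO: 55.05/71.844 = 0.76624 mol → 0.76624 mol Fe, 0.76624 mol O.
SiO2: 32.27/60.083 = 0.53709 mol → 0.53709 mol Si, 1.07418 mol O.
Total oxygen = 2.14486 mol. Normalization factor = 4/2.14486 = 1.86492.
Mg per 4 O = 0.30444 × 1.86492 = 0.568.

0.568 Mg apfu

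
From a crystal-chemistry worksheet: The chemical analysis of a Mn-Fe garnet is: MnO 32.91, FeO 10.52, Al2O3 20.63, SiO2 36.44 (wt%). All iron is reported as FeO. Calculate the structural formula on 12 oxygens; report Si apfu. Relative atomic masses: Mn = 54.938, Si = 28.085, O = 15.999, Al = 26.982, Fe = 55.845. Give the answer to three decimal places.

32.91 wt% MnO ÷ 70.937 g/mol = 0.46393 mol, giving 0.46393 Mn and 0.46393 O.
10.52 wt% FeO ÷ 71.844 g/mol = 0.14643 mol, giving 0.14643 Fe and 0.14643 O.
20.63 wt% Al2O3 ÷ 101.961 g/mol = 0.20233 mol, giving 0.40466 Al and 0.60699 O.
36.44 wt% SiO2 ÷ 60.083 g/mol = 0.60649 mol, giving 0.60649 Si and 1.21298 O.
Oxygen sums to 2.43033; scaling by 12/2.43033 = 4.93760 puts the formula on 12 O.
Si: 0.60649 × 4.93760 = 2.995 atoms per formula unit.

2.995 Si apfu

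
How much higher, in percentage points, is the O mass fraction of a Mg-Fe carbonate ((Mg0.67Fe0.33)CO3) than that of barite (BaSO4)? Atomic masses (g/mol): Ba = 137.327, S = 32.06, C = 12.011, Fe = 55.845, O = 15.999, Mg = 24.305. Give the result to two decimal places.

23.25 percentage points

O in (Mg0.67Fe0.33)CO3: molar mass 94.721 g/mol; 3×15.999 = 47.997 g → 50.67 wt%.
O in BaSO4: molar mass 233.383 g/mol; 4×15.999 = 63.996 g → 27.42 wt%.
Difference = 50.67 − 27.42 = 23.25 percentage points.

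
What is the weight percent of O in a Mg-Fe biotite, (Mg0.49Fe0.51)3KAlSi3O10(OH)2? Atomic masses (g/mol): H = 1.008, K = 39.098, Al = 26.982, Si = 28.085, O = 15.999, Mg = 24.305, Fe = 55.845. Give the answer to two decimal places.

41.24 weight percent

Molar mass of (Mg0.49Fe0.51)3KAlSi3O10(OH)2: 1.47*24.305 + 1.53*55.845 + 1*39.098 + 1*26.982 + 3*28.085 + 12*15.999 + 2*1.008 = 465.510 g/mol.
Mass of O per formula unit: 12 × 15.999 = 191.988 g.
Weight fraction O = 191.988 / 465.510 = 0.4124.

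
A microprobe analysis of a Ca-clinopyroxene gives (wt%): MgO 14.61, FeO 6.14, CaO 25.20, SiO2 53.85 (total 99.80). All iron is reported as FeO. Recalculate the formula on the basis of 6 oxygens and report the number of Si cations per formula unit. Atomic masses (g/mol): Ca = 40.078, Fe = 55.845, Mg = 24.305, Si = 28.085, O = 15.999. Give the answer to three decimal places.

MgO: 14.61/40.304 = 0.36250 mol → 0.36250 mol Mg, 0.36250 mol O.
FeO: 6.14/71.844 = 0.08546 mol → 0.08546 mol Fe, 0.08546 mol O.
CaO: 25.20/56.077 = 0.44938 mol → 0.44938 mol Ca, 0.44938 mol O.
SiO2: 53.85/60.083 = 0.89626 mol → 0.89626 mol Si, 1.79252 mol O.
Total oxygen = 2.68986 mol. Normalization factor = 6/2.68986 = 2.23060.
Si per 6 O = 0.89626 × 2.23060 = 1.999.

1.999 Si apfu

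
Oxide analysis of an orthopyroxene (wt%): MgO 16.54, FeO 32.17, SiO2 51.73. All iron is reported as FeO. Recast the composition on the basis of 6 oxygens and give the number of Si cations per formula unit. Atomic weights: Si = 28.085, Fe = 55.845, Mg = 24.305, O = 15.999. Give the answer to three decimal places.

2.002 Si apfu

16.54 wt% MgO ÷ 40.304 g/mol = 0.41038 mol, giving 0.41038 Mg and 0.41038 O.
32.17 wt% FeO ÷ 71.844 g/mol = 0.44778 mol, giving 0.44778 Fe and 0.44778 O.
51.73 wt% SiO2 ÷ 60.083 g/mol = 0.86098 mol, giving 0.86098 Si and 1.72196 O.
Oxygen sums to 2.58012; scaling by 6/2.58012 = 2.32547 puts the formula on 6 O.
Si: 0.86098 × 2.32547 = 2.002 atoms per formula unit.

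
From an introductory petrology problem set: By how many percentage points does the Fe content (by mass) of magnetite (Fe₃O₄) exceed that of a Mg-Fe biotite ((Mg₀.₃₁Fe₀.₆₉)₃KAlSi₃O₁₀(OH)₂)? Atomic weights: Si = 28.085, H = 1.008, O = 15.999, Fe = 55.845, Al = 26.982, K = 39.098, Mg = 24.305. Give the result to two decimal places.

48.40 percentage points

First mineral: 167.535 g Fe in 231.531 g formula = 72.36 wt% Fe.
Second mineral: 115.599 g Fe in 482.542 g formula = 23.96 wt% Fe.
72.36% − 23.96% gives a difference of 48.40 percentage points.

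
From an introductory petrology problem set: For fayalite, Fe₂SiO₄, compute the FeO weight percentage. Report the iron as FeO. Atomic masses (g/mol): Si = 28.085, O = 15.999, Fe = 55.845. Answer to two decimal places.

M(Fe₂SiO₄) = 203.771 g/mol; M(FeO) = 71.844 g/mol.
Moles FeO per formula unit = 2 Fe ÷ 1 = 2.0000.
FeO fraction = (2.0000 × 71.844) / 203.771 = 143.688/203.771 = 0.7051.

70.51 wt%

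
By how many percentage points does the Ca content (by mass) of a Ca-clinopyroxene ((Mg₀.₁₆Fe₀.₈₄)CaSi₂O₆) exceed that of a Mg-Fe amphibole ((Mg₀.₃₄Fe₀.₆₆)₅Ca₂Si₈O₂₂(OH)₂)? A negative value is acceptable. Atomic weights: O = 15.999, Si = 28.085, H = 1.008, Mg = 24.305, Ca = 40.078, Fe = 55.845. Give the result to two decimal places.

7.74 percentage points

Ca in (Mg₀.₁₆Fe₀.₈₄)CaSi₂O₆: molar mass 243.041 g/mol; 1×40.078 = 40.078 g → 16.49 wt%.
Ca in (Mg₀.₃₄Fe₀.₆₆)₅Ca₂Si₈O₂₂(OH)₂: molar mass 916.435 g/mol; 2×40.078 = 80.156 g → 8.75 wt%.
Difference = 16.49 − 8.75 = 7.74 percentage points.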